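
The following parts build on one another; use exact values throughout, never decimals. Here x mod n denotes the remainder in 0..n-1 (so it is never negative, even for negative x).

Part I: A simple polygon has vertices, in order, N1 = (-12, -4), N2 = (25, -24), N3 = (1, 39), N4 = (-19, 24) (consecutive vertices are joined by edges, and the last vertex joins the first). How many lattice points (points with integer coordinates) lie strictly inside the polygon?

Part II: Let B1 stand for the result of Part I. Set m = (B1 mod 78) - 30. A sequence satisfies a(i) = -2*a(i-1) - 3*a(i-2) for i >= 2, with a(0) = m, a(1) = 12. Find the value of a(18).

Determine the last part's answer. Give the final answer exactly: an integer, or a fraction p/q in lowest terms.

Part I: cross terms: (-12*-24 - 25*-4)=388, (25*39 - 1*-24)=999, (1*24 - -19*39)=765, (-19*-4 - -12*24)=364; twice the area = |2516| = 2516; area = 1258; boundary points = 1 + 3 + 5 + 7 = 16; strictly interior points = area - boundary/2 + 1 = 1251; answer 1251
Part II: B1 = 1251; m = -27; a(2) = -2*(12) - 3*(-27) = 57; iterating: a(2)=57, a(3)=-150, a(4)=129, a(5)=192, a(6)=-771, a(7)=966, a(8)=381, a(9)=-3660, a(10)=6177, a(11)=-1374, a(12)=-15783, a(13)=35688, a(14)=-24027, a(15)=-59010, a(16)=190101, a(17)=-203172, a(18)=-163959; answer -163959

-163959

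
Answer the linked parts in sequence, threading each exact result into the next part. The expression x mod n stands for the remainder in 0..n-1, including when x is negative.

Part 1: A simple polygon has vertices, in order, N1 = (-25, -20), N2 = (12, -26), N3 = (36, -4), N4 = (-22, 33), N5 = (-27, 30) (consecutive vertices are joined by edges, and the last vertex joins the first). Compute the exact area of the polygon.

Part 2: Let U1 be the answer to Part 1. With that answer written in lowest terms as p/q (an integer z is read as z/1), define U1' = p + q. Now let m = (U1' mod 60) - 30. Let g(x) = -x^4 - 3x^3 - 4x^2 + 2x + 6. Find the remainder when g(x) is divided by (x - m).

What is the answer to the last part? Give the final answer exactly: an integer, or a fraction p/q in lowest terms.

-4710

Part 1: cross terms: (-25*-26 - 12*-20)=890, (12*-4 - 36*-26)=888, (36*33 - -22*-4)=1100, (-22*30 - -27*33)=231, (-27*-20 - -25*30)=1290; twice the area = |4399| = 4399; area = 4399/2; answer 4399/2
Part 2: U1 = 4399/2; threaded value p + q = 4401; m = -9; remainder = value at the root: -1*(-9)^4 - 3*(-9)^3 - 4*(-9)^2 + 2*(-9)^1 + 6 = (-6561) + (2187) + (-324) + (-18) + (6) = -4710; answer -4710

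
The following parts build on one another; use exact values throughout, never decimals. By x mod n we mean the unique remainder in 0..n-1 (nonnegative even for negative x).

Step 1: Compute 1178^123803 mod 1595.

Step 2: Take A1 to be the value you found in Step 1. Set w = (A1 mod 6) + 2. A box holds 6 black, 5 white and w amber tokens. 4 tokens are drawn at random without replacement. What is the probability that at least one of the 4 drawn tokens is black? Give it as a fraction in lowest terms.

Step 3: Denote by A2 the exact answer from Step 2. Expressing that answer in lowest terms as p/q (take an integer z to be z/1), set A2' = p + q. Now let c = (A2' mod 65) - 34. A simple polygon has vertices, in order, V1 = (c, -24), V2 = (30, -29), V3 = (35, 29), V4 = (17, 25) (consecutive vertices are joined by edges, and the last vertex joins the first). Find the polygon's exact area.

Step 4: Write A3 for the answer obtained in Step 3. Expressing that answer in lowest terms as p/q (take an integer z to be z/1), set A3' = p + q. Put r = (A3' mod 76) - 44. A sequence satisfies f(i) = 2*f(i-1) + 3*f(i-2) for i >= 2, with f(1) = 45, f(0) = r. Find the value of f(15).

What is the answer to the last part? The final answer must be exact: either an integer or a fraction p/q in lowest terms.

129140181

Step 1: squarings mod 1595: 1178^1=1178, 1178^2=34, 1178^4=1156, 1178^8=1321, 1178^16=111, 1178^32=1156, 1178^64=1321, 1178^128=111, 1178^256=1156, 1178^512=1321, 1178^1024=111, 1178^2048=1156, 1178^4096=1321, 1178^8192=111, 1178^16384=1156, 1178^32768=1321, 1178^65536=111; 1178^123803 = 1178^1 * 1178^2 * 1178^8 * 1178^16 * 1178^128 * 1178^256 * 1178^512 * 1178^8192 * 1178^16384 * 1178^32768 * 1178^65536 = 562 (mod 1595); answer 562
Step 2: A1 = 562; w = 6; total draws C(17,4) = 2380; complement C(11,4) = 330; favorable 2380 - 330 = 2050; P = 205/238; answer 205/238
Step 3: A2 = 205/238; threaded value p + q = 443; c = 19; cross terms: (19*-29 - 30*-24)=169, (30*29 - 35*-29)=1885, (35*25 - 17*29)=382, (17*-24 - 19*25)=-883; twice the area = |1553| = 1553; area = 1553/2; answer 1553/2
Step 4: A3 = 1553/2; threaded value p + q = 1555; r = -9; f(2) = 2*(45) + 3*(-9) = 63; iterating: f(2)=63, f(3)=261, f(4)=711, f(5)=2205, f(6)=6543, f(7)=19701, f(8)=59031, f(9)=177165, f(10)=531423, f(11)=1594341, f(12)=4782951, f(13)=14348925, f(14)=43046703, f(15)=129140181; answer 129140181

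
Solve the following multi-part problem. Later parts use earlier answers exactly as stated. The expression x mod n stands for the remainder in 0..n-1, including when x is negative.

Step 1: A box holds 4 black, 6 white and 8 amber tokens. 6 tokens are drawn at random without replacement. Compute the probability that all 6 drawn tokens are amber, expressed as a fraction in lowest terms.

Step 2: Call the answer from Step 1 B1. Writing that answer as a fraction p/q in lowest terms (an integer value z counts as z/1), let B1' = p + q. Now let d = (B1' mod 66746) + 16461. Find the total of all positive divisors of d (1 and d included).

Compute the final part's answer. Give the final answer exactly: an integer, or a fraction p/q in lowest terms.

21528

Step 1: total draws C(18,6) = 18564; favorable C(8,6) = 28; P = 1/663; answer 1/663
Step 2: B1 = 1/663; threaded value p + q = 664; d = 17125; 17125 = 5^3 * 137; sigma = (1 + 5 + 25 + 125) * (1 + 137) = 156 * 138 = 21528; answer 21528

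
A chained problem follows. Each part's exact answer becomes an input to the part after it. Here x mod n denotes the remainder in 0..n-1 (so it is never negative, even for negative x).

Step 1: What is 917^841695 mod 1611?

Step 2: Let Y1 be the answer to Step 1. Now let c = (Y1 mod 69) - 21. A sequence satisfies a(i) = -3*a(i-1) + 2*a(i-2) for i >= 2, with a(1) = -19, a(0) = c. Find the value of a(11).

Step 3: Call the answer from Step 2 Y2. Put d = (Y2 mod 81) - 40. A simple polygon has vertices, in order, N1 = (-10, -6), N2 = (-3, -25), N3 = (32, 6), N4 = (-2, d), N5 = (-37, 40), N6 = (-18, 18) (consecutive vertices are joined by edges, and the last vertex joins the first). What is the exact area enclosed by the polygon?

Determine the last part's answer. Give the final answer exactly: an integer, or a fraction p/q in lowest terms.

Step 1: squarings mod 1611: 917^1=917, 917^2=1558, 917^4=1198, 917^8=1414, 917^16=145, 917^32=82, 917^64=280, 917^128=1072, 917^256=541, 917^512=1090, 917^1024=793, 917^2048=559, 917^4096=1558, 917^8192=1198, 917^16384=1414, 917^32768=145, 917^65536=82, 917^131072=280, 917^262144=1072, 917^524288=541; 917^841695 = 917^1 * 917^2 * 917^4 * 917^8 * 917^16 * 917^64 * 917^128 * 917^256 * 917^512 * 917^1024 * 917^4096 * 917^16384 * 917^32768 * 917^262144 * 917^524288 = 593 (mod 1611); answer 593
Step 2: Y1 = 593; c = 20; a(2) = -3*(-19) + 2*(20) = 97; iterating: a(2)=97, a(3)=-329, a(4)=1181, a(5)=-4201, a(6)=14965, a(7)=-53297, a(8)=189821, a(9)=-676057, a(10)=2407813, a(11)=-8575553; answer -8575553
Step 3: Y2 = -8575553; d = 39; cross terms: (-10*-25 - -3*-6)=232, (-3*6 - 32*-25)=782, (32*39 - -2*6)=1260, (-2*40 - -37*39)=1363, (-37*18 - -18*40)=54, (-18*-6 - -10*18)=288; twice the area = |3979| = 3979; area = 3979/2; answer 3979/2

3979/2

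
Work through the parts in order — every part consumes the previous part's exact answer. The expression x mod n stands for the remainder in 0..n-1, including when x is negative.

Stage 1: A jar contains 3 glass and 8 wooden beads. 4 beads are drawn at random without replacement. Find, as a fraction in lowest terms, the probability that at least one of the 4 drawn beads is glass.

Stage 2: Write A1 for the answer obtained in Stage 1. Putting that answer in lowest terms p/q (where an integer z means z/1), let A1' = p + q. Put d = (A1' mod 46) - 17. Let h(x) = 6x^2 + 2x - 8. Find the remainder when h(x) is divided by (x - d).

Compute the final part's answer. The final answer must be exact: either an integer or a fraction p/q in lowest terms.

Stage 1: total draws C(11,4) = 330; complement C(8,4) = 70; favorable 330 - 70 = 260; P = 26/33; answer 26/33
Stage 2: A1 = 26/33; threaded value p + q = 59; d = -4; remainder = value at the root: 6*(-4)^2 + 2*(-4)^1 - 8 = (96) + (-8) + (-8) = 80; answer 80

80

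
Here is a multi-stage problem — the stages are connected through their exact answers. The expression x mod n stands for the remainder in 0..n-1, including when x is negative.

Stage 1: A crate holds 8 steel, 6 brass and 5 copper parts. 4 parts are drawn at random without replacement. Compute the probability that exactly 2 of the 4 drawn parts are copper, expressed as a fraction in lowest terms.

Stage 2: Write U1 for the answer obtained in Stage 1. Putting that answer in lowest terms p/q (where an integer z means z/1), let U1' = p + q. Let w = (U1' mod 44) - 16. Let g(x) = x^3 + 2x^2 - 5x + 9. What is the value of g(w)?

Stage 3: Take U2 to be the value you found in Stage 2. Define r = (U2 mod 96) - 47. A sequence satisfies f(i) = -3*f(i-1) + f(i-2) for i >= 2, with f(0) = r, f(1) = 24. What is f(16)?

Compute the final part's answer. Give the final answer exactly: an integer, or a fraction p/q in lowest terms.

-2007859432

Stage 1: total draws C(19,4) = 3876; favorable C(5,2)*C(14,2) = 910; P = 455/1938; answer 455/1938
Stage 2: U1 = 455/1938; threaded value p + q = 2393; w = 1; 1*(1)^3 + 2*(1)^2 - 5*(1)^1 + 9 = (1) + (2) + (-5) + (9) = 7; answer 7
Stage 3: U2 = 7; r = -40; f(2) = -3*(24) + 1*(-40) = -112; iterating: f(2)=-112, f(3)=360, f(4)=-1192, f(5)=3936, f(6)=-13000, f(7)=42936, f(8)=-141808, f(9)=468360, f(10)=-1546888, f(11)=5109024, f(12)=-16873960, f(13)=55730904, f(14)=-184066672, f(15)=607930920, f(16)=-2007859432; answer -2007859432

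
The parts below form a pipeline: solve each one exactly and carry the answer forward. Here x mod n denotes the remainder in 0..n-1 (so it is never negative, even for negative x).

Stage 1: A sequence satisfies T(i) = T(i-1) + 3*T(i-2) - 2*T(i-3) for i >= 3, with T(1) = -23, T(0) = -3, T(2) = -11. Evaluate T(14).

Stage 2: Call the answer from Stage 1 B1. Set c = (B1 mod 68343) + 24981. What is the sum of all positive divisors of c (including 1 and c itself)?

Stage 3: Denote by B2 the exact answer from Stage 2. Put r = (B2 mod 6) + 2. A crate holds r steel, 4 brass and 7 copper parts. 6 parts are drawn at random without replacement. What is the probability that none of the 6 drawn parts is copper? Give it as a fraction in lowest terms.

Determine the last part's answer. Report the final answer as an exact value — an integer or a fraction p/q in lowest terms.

15/884

Stage 1: T(3) = 1*(-11) + 3*(-23) - 2*(-3) = -74; iterating: T(3)=-74, T(4)=-61, T(5)=-261, T(6)=-296, T(7)=-957, T(8)=-1323, T(9)=-3602, T(10)=-5657, T(11)=-13817, T(12)=-23584, T(13)=-53721, T(14)=-96839; answer -96839
Stage 2: B1 = -96839; c = 64828; 64828 = 2^2 * 19 * 853; sigma = (1 + 2 + 4) * (1 + 19) * (1 + 853) = 7 * 20 * 854 = 119560; answer 119560
Stage 3: B2 = 119560; r = 6; total draws C(17,6) = 12376; favorable C(10,6) = 210; P = 15/884; answer 15/884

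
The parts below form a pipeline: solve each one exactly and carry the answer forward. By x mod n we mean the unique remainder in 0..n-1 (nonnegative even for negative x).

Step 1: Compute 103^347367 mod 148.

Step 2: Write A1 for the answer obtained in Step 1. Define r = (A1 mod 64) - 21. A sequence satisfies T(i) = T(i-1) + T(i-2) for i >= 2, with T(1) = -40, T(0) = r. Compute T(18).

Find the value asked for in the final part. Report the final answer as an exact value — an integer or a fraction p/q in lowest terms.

-68226

Step 1: squarings mod 148: 103^1=103, 103^2=101, 103^4=137, 103^8=121, 103^16=137, 103^32=121, 103^64=137, 103^128=121, 103^256=137, 103^512=121, 103^1024=137, 103^2048=121, 103^4096=137, 103^8192=121, 103^16384=137, 103^32768=121, 103^65536=137, 103^131072=121, 103^262144=137; 103^347367 = 103^1 * 103^2 * 103^4 * 103^32 * 103^64 * 103^128 * 103^1024 * 103^2048 * 103^16384 * 103^65536 * 103^262144 = 43 (mod 148); answer 43
Step 2: A1 = 43; r = 22; T(2) = 1*(-40) + 1*(22) = -18; iterating: T(2)=-18, T(3)=-58, T(4)=-76, T(5)=-134, T(6)=-210, T(7)=-344, T(8)=-554, T(9)=-898, T(10)=-1452, T(11)=-2350, T(12)=-3802, T(13)=-6152, T(14)=-9954, T(15)=-16106, T(16)=-26060, T(17)=-42166, T(18)=-68226; answer -68226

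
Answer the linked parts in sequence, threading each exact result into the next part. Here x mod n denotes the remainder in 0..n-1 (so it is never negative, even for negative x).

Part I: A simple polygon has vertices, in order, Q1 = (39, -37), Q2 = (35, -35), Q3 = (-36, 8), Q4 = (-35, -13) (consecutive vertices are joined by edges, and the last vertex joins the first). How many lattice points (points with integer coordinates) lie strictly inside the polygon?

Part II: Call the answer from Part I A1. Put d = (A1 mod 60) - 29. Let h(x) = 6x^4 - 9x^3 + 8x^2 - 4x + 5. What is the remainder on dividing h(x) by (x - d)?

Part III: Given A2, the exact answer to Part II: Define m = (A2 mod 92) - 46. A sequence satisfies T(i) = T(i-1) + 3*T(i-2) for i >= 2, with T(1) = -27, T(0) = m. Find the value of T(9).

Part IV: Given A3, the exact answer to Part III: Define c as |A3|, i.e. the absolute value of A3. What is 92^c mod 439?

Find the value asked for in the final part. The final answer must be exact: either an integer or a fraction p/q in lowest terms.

Part I: cross terms: (39*-35 - 35*-37)=-70, (35*8 - -36*-35)=-980, (-36*-13 - -35*8)=748, (-35*-37 - 39*-13)=1802; twice the area = |1500| = 1500; area = 750; boundary points = 2 + 1 + 1 + 2 = 6; strictly interior points = area - boundary/2 + 1 = 748; answer 748
Part II: A1 = 748; d = -1; remainder = value at the root: 6*(-1)^4 - 9*(-1)^3 + 8*(-1)^2 - 4*(-1)^1 + 5 = (6) + (9) + (8) + (4) + (5) = 32; answer 32
Part III: A2 = 32; m = -14; T(2) = 1*(-27) + 3*(-14) = -69; iterating: T(2)=-69, T(3)=-150, T(4)=-357, T(5)=-807, T(6)=-1878, T(7)=-4299, T(8)=-9933, T(9)=-22830; answer -22830
Part IV: A3 = -22830; c = 22830; squarings mod 439: 92^1=92, 92^2=123, 92^4=203, 92^8=382, 92^16=176, 92^32=246, 92^64=373, 92^128=405, 92^256=278, 92^512=20, 92^1024=400, 92^2048=204, 92^4096=350, 92^8192=19, 92^16384=361; 92^22830 = 92^2 * 92^4 * 92^8 * 92^32 * 92^256 * 92^2048 * 92^4096 * 92^16384 = 130 (mod 439); answer 130

130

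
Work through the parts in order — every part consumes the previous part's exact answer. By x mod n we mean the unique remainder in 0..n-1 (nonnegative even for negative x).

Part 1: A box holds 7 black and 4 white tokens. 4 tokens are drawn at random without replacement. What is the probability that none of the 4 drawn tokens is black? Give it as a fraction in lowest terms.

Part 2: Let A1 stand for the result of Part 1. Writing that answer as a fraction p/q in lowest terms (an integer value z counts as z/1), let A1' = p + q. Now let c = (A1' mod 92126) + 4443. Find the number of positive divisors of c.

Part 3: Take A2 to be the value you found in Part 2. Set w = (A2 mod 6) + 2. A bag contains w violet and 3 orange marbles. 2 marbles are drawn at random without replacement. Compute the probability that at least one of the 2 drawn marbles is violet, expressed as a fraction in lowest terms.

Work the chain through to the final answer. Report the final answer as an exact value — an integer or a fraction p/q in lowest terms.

11/12

Part 1: total draws C(11,4) = 330; favorable C(4,4) = 1; P = 1/330; answer 1/330
Part 2: A1 = 1/330; threaded value p + q = 331; c = 4774; 4774 = 2 * 7 * 11 * 31; number of divisors = (1+1) * (1+1) * (1+1) * (1+1) = 16; answer 16
Part 3: A2 = 16; w = 6; total draws C(9,2) = 36; complement C(3,2) = 3; favorable 36 - 3 = 33; P = 11/12; answer 11/12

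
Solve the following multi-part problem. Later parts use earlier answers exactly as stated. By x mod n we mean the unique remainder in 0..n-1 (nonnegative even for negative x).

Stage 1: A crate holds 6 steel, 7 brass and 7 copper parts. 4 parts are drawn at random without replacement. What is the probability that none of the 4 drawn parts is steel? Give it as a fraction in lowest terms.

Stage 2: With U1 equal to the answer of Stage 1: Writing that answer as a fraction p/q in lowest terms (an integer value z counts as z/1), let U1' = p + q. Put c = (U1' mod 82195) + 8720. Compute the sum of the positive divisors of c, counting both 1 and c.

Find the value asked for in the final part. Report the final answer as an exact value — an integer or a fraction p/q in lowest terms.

21852

Stage 1: total draws C(20,4) = 4845; favorable C(14,4) = 1001; P = 1001/4845; answer 1001/4845
Stage 2: U1 = 1001/4845; threaded value p + q = 5846; c = 14566; 14566 = 2 * 7283; sigma = (1 + 2) * (1 + 7283) = 3 * 7284 = 21852; answer 21852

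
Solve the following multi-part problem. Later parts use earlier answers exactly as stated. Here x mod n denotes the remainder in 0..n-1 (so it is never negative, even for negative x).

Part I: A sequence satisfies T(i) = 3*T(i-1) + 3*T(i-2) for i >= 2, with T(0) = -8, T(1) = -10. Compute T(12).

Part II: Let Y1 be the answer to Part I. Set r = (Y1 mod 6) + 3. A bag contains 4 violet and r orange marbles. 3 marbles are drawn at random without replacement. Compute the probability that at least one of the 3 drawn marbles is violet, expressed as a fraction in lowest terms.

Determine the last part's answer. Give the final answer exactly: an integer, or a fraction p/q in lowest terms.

Part I: T(2) = 3*(-10) + 3*(-8) = -54; iterating: T(2)=-54, T(3)=-192, T(4)=-738, T(5)=-2790, T(6)=-10584, T(7)=-40122, T(8)=-152118, T(9)=-576720, T(10)=-2186514, T(11)=-8289702, T(12)=-31428648; answer -31428648
Part II: Y1 = -31428648; r = 3; total draws C(7,3) = 35; complement C(3,3) = 1; favorable 35 - 1 = 34; P = 34/35; answer 34/35

34/35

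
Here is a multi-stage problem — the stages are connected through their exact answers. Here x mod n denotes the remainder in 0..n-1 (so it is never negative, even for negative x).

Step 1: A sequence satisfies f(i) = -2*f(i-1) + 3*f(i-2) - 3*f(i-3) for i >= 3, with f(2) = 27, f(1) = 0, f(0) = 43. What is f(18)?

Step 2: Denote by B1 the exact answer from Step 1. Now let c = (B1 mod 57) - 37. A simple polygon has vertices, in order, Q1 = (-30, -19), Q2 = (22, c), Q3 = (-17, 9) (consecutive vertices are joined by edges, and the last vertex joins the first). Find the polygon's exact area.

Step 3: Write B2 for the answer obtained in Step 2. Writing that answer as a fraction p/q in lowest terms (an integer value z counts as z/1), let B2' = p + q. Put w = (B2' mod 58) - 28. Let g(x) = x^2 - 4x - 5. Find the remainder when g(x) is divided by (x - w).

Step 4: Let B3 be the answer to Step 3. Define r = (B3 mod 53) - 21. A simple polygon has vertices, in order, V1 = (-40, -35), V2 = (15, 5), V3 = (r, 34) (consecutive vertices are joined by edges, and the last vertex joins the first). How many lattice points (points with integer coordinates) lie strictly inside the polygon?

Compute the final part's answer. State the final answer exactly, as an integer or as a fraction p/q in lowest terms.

Step 1: f(3) = -2*(27) + 3*(0) - 3*(43) = -183; iterating: f(3)=-183, f(4)=447, f(5)=-1524, f(6)=4938, f(7)=-15789, f(8)=50964, f(9)=-164109, f(10)=528477, f(11)=-1702173, f(12)=5482104, f(13)=-17656158, f(14)=56865147, f(15)=-183145080, f(16)=589854075, f(17)=-1899738831, f(18)=6118475127; answer 6118475127
Step 2: B1 = 6118475127; c = 14; cross terms: (-30*14 - 22*-19)=-2, (22*9 - -17*14)=436, (-17*-19 - -30*9)=593; twice the area = |1027| = 1027; area = 1027/2; answer 1027/2
Step 3: B2 = 1027/2; threaded value p + q = 1029; w = 15; remainder = value at the root: 1*(15)^2 - 4*(15)^1 - 5 = (225) + (-60) + (-5) = 160; answer 160
Step 4: B3 = 160; r = -20; cross terms: (-40*5 - 15*-35)=325, (15*34 - -20*5)=610, (-20*-35 - -40*34)=2060; twice the area = |2995| = 2995; area = 2995/2; boundary points = 5 + 1 + 1 = 7; strictly interior points = area - boundary/2 + 1 = 1495; answer 1495

1495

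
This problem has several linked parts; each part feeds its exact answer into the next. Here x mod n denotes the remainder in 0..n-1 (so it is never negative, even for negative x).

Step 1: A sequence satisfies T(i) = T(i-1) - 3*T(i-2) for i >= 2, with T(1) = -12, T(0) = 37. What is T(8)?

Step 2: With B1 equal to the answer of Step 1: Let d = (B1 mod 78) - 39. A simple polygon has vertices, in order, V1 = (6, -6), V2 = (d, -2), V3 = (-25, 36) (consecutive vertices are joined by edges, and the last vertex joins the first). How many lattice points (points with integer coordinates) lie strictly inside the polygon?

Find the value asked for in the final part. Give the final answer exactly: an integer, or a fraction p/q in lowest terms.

Step 1: T(2) = 1*(-12) - 3*(37) = -123; iterating: T(2)=-123, T(3)=-87, T(4)=282, T(5)=543, T(6)=-303, T(7)=-1932, T(8)=-1023; answer -1023
Step 2: B1 = -1023; d = 30; cross terms: (6*-2 - 30*-6)=168, (30*36 - -25*-2)=1030, (-25*-6 - 6*36)=-66; twice the area = |1132| = 1132; area = 566; boundary points = 4 + 1 + 1 = 6; strictly interior points = area - boundary/2 + 1 = 564; answer 564

564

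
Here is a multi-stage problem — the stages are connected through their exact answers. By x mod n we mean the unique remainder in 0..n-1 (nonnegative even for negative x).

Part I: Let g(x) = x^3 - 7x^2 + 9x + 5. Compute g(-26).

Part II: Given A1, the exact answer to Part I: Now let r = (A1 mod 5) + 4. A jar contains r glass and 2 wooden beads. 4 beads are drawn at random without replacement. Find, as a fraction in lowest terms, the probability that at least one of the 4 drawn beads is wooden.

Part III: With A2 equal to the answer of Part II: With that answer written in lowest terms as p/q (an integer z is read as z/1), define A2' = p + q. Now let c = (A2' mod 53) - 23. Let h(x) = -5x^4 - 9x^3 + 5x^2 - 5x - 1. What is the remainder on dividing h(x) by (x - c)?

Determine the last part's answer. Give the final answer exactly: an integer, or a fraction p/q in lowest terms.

Part I: 1*(-26)^3 - 7*(-26)^2 + 9*(-26)^1 + 5 = (-17576) + (-4732) + (-234) + (5) = -22537; answer -22537
Part II: A1 = -22537; r = 7; total draws C(9,4) = 126; complement C(7,4) = 35; favorable 126 - 35 = 91; P = 13/18; answer 13/18
Part III: A2 = 13/18; threaded value p + q = 31; c = 8; remainder = value at the root: -5*(8)^4 - 9*(8)^3 + 5*(8)^2 - 5*(8)^1 - 1 = (-20480) + (-4608) + (320) + (-40) + (-1) = -24809; answer -24809

-24809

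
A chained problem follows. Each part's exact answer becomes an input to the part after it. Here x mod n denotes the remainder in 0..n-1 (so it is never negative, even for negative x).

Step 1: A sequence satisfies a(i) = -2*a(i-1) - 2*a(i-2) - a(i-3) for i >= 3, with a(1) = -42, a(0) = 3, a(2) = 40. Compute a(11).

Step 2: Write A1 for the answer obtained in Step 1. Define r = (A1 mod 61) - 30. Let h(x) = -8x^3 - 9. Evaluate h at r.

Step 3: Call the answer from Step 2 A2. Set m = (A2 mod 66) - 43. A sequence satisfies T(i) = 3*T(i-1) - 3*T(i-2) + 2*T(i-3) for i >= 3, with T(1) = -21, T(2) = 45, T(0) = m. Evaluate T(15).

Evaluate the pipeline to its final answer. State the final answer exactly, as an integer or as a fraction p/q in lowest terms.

Step 1: a(3) = -2*(40) - 2*(-42) - 1*(3) = 1; iterating: a(3)=1, a(4)=-40, a(5)=38, a(6)=3, a(7)=-42, a(8)=40, a(9)=1, a(10)=-40, a(11)=38; answer 38
Step 2: A1 = 38; r = 8; -8*(8)^3 - 9 = (-4096) + (-9) = -4105; answer -4105
Step 3: A2 = -4105; m = 10; T(3) = 3*(45) - 3*(-21) + 2*(10) = 218; iterating: T(3)=218, T(4)=477, T(5)=867, T(6)=1606, T(7)=3171, T(8)=6429, T(9)=12986, T(10)=26013, T(11)=51939, T(12)=103750, T(13)=207459, T(14)=415005, T(15)=830138; answer 830138

830138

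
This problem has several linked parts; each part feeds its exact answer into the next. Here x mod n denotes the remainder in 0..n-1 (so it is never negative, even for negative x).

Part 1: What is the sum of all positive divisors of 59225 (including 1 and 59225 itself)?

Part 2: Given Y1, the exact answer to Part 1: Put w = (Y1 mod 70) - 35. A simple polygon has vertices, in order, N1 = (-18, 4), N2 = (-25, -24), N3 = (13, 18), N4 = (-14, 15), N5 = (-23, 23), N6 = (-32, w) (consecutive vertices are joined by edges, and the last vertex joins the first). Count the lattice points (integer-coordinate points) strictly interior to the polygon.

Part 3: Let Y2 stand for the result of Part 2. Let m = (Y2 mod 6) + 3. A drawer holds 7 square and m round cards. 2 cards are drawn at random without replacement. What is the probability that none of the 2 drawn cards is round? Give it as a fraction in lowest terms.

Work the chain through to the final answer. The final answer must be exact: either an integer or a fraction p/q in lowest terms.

7/22

Part 1: 59225 = 5^2 * 23 * 103; sigma = (1 + 5 + 25) * (1 + 23) * (1 + 103) = 31 * 24 * 104 = 77376; answer 77376
Part 2: Y1 = 77376; w = -9; cross terms: (-18*-24 - -25*4)=532, (-25*18 - 13*-24)=-138, (13*15 - -14*18)=447, (-14*23 - -23*15)=23, (-23*-9 - -32*23)=943, (-32*4 - -18*-9)=-290; twice the area = |1517| = 1517; area = 1517/2; boundary points = 7 + 2 + 3 + 1 + 1 + 1 = 15; strictly interior points = area - boundary/2 + 1 = 752; answer 752
Part 3: Y2 = 752; m = 5; total draws C(12,2) = 66; favorable C(7,2) = 21; P = 7/22; answer 7/22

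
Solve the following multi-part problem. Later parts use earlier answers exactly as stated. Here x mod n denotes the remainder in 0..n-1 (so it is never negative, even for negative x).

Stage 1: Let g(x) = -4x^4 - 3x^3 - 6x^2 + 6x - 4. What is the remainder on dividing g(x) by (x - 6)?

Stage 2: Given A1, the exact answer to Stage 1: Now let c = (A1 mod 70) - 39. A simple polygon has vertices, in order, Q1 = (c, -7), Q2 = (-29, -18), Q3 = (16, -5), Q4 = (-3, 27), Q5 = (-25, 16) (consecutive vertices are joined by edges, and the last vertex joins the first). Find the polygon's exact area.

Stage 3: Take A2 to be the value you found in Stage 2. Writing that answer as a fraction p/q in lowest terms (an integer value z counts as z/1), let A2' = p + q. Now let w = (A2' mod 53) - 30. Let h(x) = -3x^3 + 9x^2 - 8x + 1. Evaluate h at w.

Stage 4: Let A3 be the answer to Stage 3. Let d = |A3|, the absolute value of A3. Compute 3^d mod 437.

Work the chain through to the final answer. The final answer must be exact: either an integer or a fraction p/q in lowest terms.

Stage 1: remainder = value at the root: -4*(6)^4 - 3*(6)^3 - 6*(6)^2 + 6*(6)^1 - 4 = (-5184) + (-648) + (-216) + (36) + (-4) = -6016; answer -6016
Stage 2: A1 = -6016; c = -35; cross terms: (-35*-18 - -29*-7)=427, (-29*-5 - 16*-18)=433, (16*27 - -3*-5)=417, (-3*16 - -25*27)=627, (-25*-7 - -35*16)=735; twice the area = |2639| = 2639; area = 2639/2; answer 2639/2
Stage 3: A2 = 2639/2; threaded value p + q = 2641; w = 14; -3*(14)^3 + 9*(14)^2 - 8*(14)^1 + 1 = (-8232) + (1764) + (-112) + (1) = -6579; answer -6579
Stage 4: A3 = -6579; d = 6579; squarings mod 437: 3^1=3, 3^2=9, 3^4=81, 3^8=6, 3^16=36, 3^32=422, 3^64=225, 3^128=370, 3^256=119, 3^512=177, 3^1024=302, 3^2048=308, 3^4096=35; 3^6579 = 3^1 * 3^2 * 3^16 * 3^32 * 3^128 * 3^256 * 3^2048 * 3^4096 = 417 (mod 437); answer 417

417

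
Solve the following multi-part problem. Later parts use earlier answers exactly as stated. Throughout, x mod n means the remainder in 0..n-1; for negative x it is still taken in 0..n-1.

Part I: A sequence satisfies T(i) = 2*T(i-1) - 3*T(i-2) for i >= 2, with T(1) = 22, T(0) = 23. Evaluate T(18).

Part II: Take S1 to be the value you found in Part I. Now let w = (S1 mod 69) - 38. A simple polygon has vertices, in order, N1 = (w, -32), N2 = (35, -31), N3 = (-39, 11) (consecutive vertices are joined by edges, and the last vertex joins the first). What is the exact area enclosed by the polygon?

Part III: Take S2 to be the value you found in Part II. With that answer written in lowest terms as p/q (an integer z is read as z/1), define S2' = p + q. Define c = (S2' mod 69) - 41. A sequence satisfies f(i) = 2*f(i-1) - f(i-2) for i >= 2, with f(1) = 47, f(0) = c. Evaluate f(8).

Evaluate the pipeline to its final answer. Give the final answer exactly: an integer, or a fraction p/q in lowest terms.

439

Part I: T(2) = 2*(22) - 3*(23) = -25; iterating: T(2)=-25, T(3)=-116, T(4)=-157, T(5)=34, T(6)=539, T(7)=976, T(8)=335, T(9)=-2258, T(10)=-5521, T(11)=-4268, T(12)=8027, T(13)=28858, T(14)=33635, T(15)=-19304, T(16)=-139513, T(17)=-221114, T(18)=-23689; answer -23689
Part II: S1 = -23689; w = 9; cross terms: (9*-31 - 35*-32)=841, (35*11 - -39*-31)=-824, (-39*-32 - 9*11)=1149; twice the area = |1166| = 1166; area = 583; answer 583
Part III: S2 = 583; threaded value p + q = 584; c = -9; f(2) = 2*(47) - 1*(-9) = 103; iterating: f(2)=103, f(3)=159, f(4)=215, f(5)=271, f(6)=327, f(7)=383, f(8)=439; answer 439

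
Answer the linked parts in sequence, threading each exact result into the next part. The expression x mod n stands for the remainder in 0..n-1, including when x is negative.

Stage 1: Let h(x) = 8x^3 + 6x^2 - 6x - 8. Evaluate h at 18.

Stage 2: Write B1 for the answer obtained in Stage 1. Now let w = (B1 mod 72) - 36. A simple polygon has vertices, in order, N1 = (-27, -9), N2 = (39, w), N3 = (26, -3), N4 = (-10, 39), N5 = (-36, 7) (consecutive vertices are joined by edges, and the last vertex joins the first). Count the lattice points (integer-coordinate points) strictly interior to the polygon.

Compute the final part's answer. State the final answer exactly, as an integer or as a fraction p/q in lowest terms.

Stage 1: 8*(18)^3 + 6*(18)^2 - 6*(18)^1 - 8 = (46656) + (1944) + (-108) + (-8) = 48484; answer 48484
Stage 2: B1 = 48484; w = -8; cross terms: (-27*-8 - 39*-9)=567, (39*-3 - 26*-8)=91, (26*39 - -10*-3)=984, (-10*7 - -36*39)=1334, (-36*-9 - -27*7)=513; twice the area = |3489| = 3489; area = 3489/2; boundary points = 1 + 1 + 6 + 2 + 1 = 11; strictly interior points = area - boundary/2 + 1 = 1740; answer 1740

1740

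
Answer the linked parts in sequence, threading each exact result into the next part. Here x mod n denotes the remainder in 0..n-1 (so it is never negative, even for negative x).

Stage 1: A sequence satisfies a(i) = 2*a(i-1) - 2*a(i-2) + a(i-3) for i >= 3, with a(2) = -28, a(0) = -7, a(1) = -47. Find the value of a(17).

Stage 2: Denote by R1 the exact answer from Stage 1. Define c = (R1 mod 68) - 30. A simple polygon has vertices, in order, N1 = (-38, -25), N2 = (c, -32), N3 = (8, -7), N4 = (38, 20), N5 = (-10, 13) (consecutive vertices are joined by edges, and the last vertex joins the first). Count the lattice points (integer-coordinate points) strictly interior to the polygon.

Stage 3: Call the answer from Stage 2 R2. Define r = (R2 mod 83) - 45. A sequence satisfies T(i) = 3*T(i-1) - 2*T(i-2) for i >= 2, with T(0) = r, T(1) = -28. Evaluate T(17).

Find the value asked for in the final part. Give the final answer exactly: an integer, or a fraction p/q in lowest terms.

-2621428

Stage 1: a(3) = 2*(-28) - 2*(-47) + 1*(-7) = 31; iterating: a(3)=31, a(4)=71, a(5)=52, a(6)=-7, a(7)=-47, a(8)=-28, a(9)=31, a(10)=71, a(11)=52, a(12)=-7, a(13)=-47, a(14)=-28, a(15)=31, a(16)=71, a(17)=52; answer 52
Stage 2: R1 = 52; c = 22; cross terms: (-38*-32 - 22*-25)=1766, (22*-7 - 8*-32)=102, (8*20 - 38*-7)=426, (38*13 - -10*20)=694, (-10*-25 - -38*13)=744; twice the area = |3732| = 3732; area = 1866; boundary points = 1 + 1 + 3 + 1 + 2 = 8; strictly interior points = area - boundary/2 + 1 = 1863; answer 1863
Stage 3: R2 = 1863; r = -8; T(2) = 3*(-28) - 2*(-8) = -68; iterating: T(2)=-68, T(3)=-148, T(4)=-308, T(5)=-628, T(6)=-1268, T(7)=-2548, T(8)=-5108, T(9)=-10228, T(10)=-20468, T(11)=-40948, T(12)=-81908, T(13)=-163828, T(14)=-327668, T(15)=-655348, T(16)=-1310708, T(17)=-2621428; answer -2621428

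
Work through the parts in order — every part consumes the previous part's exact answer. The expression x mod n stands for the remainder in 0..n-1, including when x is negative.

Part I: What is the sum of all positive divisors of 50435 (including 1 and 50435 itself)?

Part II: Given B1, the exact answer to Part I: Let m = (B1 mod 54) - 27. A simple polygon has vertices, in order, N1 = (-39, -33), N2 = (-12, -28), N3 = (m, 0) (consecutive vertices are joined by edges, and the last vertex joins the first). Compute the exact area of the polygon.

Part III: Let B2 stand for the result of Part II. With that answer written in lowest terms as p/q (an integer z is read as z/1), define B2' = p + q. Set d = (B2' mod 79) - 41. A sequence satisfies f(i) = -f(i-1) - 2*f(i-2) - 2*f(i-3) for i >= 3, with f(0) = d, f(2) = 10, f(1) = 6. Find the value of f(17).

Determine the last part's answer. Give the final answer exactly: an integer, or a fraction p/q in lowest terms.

2726

Part I: 50435 = 5 * 7 * 11 * 131; sigma = (1 + 5) * (1 + 7) * (1 + 11) * (1 + 131) = 6 * 8 * 12 * 132 = 76032; answer 76032
Part II: B1 = 76032; m = -27; cross terms: (-39*-28 - -12*-33)=696, (-12*0 - -27*-28)=-756, (-27*-33 - -39*0)=891; twice the area = |831| = 831; area = 831/2; answer 831/2
Part III: B2 = 831/2; threaded value p + q = 833; d = 2; f(3) = -1*(10) - 2*(6) - 2*(2) = -26; iterating: f(3)=-26, f(4)=-6, f(5)=38, f(6)=26, f(7)=-90, f(8)=-38, f(9)=166, f(10)=90, f(11)=-346, f(12)=-166, f(13)=678, f(14)=346, f(15)=-1370, f(16)=-678, f(17)=2726; answer 2726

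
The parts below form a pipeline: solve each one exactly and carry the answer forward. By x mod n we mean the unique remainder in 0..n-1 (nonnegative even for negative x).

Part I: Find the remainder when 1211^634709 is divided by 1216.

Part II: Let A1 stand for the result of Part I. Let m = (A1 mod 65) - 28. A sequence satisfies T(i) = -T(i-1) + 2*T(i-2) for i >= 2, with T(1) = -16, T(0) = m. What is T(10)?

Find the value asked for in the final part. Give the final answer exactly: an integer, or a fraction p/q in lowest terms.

-1384

Part I: squarings mod 1216: 1211^1=1211, 1211^2=25, 1211^4=625, 1211^8=289, 1211^16=833, 1211^32=769, 1211^64=385, 1211^128=1089, 1211^256=321, 1211^512=897, 1211^1024=833, 1211^2048=769, 1211^4096=385, 1211^8192=1089, 1211^16384=321, 1211^32768=897, 1211^65536=833, 1211^131072=769, 1211^262144=385, 1211^524288=1089; 1211^634709 = 1211^1 * 1211^4 * 1211^16 * 1211^64 * 1211^256 * 1211^512 * 1211^1024 * 1211^2048 * 1211^8192 * 1211^32768 * 1211^65536 * 1211^524288 = 203 (mod 1216); answer 203
Part II: A1 = 203; m = -20; T(2) = -1*(-16) + 2*(-20) = -24; iterating: T(2)=-24, T(3)=-8, T(4)=-40, T(5)=24, T(6)=-104, T(7)=152, T(8)=-360, T(9)=664, T(10)=-1384; answer -1384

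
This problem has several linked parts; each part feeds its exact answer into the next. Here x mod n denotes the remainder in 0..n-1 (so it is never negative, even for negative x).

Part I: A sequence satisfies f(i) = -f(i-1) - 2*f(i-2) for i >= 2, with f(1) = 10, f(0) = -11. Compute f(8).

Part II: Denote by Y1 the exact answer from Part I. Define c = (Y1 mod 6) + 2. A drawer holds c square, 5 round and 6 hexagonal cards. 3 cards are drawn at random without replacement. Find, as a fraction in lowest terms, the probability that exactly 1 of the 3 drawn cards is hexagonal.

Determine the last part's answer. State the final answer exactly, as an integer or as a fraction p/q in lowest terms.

33/68

Part I: f(2) = -1*(10) - 2*(-11) = 12; iterating: f(2)=12, f(3)=-32, f(4)=8, f(5)=56, f(6)=-72, f(7)=-40, f(8)=184; answer 184
Part II: Y1 = 184; c = 6; total draws C(17,3) = 680; favorable C(6,1)*C(11,2) = 330; P = 33/68; answer 33/68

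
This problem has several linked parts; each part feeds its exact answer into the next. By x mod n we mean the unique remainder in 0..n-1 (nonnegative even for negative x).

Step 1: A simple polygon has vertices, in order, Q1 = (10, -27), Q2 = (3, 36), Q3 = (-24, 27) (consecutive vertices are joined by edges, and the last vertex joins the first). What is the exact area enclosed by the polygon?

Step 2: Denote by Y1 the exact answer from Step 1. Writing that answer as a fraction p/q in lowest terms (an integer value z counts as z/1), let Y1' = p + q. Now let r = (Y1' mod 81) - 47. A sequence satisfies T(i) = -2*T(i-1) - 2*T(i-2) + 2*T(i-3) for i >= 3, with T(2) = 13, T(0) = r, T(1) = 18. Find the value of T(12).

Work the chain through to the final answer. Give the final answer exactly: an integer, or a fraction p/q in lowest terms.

Step 1: cross terms: (10*36 - 3*-27)=441, (3*27 - -24*36)=945, (-24*-27 - 10*27)=378; twice the area = |1764| = 1764; area = 882; answer 882
Step 2: Y1 = 882; threaded value p + q = 883; r = 26; T(3) = -2*(13) - 2*(18) + 2*(26) = -10; iterating: T(3)=-10, T(4)=30, T(5)=-14, T(6)=-52, T(7)=192, T(8)=-308, T(9)=128, T(10)=744, T(11)=-2360, T(12)=3488; answer 3488

3488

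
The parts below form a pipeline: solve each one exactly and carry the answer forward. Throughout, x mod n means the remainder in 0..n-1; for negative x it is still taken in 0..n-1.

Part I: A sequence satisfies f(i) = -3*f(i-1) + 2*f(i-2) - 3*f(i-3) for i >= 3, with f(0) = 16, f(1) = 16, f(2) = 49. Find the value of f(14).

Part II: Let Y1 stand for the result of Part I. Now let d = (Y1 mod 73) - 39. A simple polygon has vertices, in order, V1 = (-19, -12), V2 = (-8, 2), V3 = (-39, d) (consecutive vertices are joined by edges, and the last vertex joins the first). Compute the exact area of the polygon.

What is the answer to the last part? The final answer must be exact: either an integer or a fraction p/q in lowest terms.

Part I: f(3) = -3*(49) + 2*(16) - 3*(16) = -163; iterating: f(3)=-163, f(4)=539, f(5)=-2090, f(6)=7837, f(7)=-29308, f(8)=109868, f(9)=-411731, f(10)=1542853, f(11)=-5781625, f(12)=21665774, f(13)=-81189131, f(14)=304243816; answer 304243816
Part II: Y1 = 304243816; d = -2; cross terms: (-19*2 - -8*-12)=-134, (-8*-2 - -39*2)=94, (-39*-12 - -19*-2)=430; twice the area = |390| = 390; area = 195; answer 195

195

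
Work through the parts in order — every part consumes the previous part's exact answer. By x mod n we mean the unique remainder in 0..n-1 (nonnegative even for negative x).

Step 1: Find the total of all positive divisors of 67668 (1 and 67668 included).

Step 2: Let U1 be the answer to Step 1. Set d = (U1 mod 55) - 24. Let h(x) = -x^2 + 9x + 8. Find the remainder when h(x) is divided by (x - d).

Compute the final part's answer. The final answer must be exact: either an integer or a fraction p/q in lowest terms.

-154

Step 1: 67668 = 2^2 * 3 * 5639; sigma = (1 + 2 + 4) * (1 + 3) * (1 + 5639) = 7 * 4 * 5640 = 157920; answer 157920
Step 2: U1 = 157920; d = -9; remainder = value at the root: -1*(-9)^2 + 9*(-9)^1 + 8 = (-81) + (-81) + (8) = -154; answer -154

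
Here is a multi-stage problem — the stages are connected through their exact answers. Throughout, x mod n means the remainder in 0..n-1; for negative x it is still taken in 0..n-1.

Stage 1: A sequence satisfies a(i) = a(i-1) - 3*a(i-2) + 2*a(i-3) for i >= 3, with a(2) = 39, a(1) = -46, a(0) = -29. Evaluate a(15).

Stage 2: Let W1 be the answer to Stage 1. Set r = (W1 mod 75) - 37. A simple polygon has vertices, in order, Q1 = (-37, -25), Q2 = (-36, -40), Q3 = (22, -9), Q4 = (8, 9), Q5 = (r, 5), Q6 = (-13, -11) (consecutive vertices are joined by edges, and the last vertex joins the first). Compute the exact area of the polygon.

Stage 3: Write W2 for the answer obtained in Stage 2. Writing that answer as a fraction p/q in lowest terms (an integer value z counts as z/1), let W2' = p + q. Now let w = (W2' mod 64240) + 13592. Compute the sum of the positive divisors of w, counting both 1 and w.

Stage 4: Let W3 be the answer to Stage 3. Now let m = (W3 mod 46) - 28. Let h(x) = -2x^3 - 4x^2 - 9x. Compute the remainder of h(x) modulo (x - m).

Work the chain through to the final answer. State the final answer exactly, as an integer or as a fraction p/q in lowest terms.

14580

Stage 1: a(3) = 1*(39) - 3*(-46) + 2*(-29) = 119; iterating: a(3)=119, a(4)=-90, a(5)=-369, a(6)=139, a(7)=1066, a(8)=-89, a(9)=-3009, a(10)=-610, a(11)=8239, a(12)=4051, a(13)=-21886, a(14)=-17561, a(15)=56199; answer 56199
Stage 2: W1 = 56199; r = -13; cross terms: (-37*-40 - -36*-25)=580, (-36*-9 - 22*-40)=1204, (22*9 - 8*-9)=270, (8*5 - -13*9)=157, (-13*-11 - -13*5)=208, (-13*-25 - -37*-11)=-82; twice the area = |2337| = 2337; area = 2337/2; answer 2337/2
Stage 3: W2 = 2337/2; threaded value p + q = 2339; w = 15931; 15931 = 89 * 179; sigma = (1 + 89) * (1 + 179) = 90 * 180 = 16200; answer 16200
Stage 4: W3 = 16200; m = -20; remainder = value at the root: -2*(-20)^3 - 4*(-20)^2 - 9*(-20)^1 = (16000) + (-1600) + (180) = 14580; answer 14580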